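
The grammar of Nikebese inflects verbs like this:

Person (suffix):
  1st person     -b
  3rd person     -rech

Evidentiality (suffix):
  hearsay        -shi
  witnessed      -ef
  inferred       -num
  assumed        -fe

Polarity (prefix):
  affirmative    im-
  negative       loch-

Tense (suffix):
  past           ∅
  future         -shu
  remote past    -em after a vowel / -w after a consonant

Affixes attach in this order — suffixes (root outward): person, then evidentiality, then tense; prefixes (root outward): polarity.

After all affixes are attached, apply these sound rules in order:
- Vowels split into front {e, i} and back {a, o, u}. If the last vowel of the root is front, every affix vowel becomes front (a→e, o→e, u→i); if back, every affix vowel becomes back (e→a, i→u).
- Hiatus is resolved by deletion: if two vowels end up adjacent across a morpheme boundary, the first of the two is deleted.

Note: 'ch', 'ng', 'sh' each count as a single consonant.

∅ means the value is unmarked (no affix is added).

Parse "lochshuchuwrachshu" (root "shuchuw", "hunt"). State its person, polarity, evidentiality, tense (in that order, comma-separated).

Segment: loch-shuchuw-rech-shi.
person: -rech → 3rd person.
polarity: loch- → negative.
evidentiality: -shi → hearsay.
tense: ∅ → past.

3rd person, negative, hearsay, past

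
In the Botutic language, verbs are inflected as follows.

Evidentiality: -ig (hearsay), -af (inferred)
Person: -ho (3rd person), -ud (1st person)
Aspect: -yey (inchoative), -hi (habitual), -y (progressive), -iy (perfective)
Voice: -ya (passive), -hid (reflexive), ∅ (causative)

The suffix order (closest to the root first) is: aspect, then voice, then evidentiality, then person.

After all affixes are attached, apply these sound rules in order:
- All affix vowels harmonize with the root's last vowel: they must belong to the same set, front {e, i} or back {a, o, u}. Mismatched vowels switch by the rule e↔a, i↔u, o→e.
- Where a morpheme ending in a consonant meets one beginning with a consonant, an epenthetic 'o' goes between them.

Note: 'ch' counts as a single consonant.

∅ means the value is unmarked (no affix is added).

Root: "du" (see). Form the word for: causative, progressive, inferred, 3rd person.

Attach aspect progressive -y → duy.
voice = causative: zero marking, form stays duy.
Attach evidentiality inferred -af → duyaf.
Attach person 3rd person -ho → duyafho.
Vowel harmony: no change.
Apply epenthesis: duyafho → duyafoho.

duyafoho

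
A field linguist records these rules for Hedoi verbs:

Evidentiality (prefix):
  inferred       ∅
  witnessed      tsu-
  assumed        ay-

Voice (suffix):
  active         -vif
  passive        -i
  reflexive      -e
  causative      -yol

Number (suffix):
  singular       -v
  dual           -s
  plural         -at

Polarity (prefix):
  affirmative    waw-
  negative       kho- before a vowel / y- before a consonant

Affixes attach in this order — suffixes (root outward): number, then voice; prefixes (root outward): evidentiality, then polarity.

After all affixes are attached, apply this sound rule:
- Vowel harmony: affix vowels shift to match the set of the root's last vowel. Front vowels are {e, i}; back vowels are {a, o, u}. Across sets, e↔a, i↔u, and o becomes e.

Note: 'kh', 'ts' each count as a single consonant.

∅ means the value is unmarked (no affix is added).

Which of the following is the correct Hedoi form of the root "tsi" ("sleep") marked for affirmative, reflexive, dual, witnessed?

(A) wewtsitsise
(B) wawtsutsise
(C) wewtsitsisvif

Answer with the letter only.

A

Attach evidentiality witnessed tsu- → tsutsi.
Attach number dual -s → tsutsis.
Attach polarity affirmative waw- → wawtsutsis.
Attach voice reflexive -e → wawtsutsise.
Apply vowel harmony: wawtsutsise → wewtsitsise.
So the correct form is wewtsitsise, option (A).
(B) wawtsutsise is wrong: it fails to apply the sound rule(s).
(C) wewtsitsisvif is wrong: it uses active instead of reflexive for voice.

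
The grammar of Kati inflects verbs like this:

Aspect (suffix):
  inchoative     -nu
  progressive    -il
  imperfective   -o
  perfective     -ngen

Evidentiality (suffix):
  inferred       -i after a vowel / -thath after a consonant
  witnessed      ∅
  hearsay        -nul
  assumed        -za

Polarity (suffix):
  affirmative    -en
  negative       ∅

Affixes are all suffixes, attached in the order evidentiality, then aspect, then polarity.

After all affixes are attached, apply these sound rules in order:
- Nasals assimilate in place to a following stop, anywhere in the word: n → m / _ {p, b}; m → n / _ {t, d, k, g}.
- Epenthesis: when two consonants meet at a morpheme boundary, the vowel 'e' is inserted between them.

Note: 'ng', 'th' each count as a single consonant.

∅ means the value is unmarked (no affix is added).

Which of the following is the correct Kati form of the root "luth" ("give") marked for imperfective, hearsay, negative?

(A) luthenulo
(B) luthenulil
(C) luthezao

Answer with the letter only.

Attach evidentiality hearsay -nul → luthnul.
Attach aspect imperfective -o → luthnulo.
polarity = negative: zero marking, form stays luthnulo.
Nasal assimilation: no change.
Apply epenthesis: luthnulo → luthenulo.
So the correct form is luthenulo, option (A).
(B) luthenulil is wrong: it uses progressive instead of imperfective for aspect.
(C) luthezao is wrong: it uses assumed instead of hearsay for evidentiality.

A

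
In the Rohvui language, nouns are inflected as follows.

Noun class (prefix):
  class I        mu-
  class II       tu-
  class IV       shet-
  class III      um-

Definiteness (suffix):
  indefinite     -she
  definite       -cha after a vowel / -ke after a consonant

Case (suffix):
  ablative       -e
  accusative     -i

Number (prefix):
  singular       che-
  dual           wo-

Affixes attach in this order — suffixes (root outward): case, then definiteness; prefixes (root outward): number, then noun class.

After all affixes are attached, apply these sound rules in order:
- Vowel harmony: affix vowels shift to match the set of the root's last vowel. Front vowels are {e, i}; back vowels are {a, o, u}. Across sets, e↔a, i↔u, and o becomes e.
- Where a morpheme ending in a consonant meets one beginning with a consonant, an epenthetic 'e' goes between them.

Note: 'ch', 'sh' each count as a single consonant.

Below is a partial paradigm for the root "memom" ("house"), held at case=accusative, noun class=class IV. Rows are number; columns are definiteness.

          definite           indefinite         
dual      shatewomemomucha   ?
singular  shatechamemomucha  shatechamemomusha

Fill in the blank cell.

Attach number dual wo- → womemom.
Attach case accusative -i → womemomi.
Attach definiteness indefinite -she → womemomishe.
Attach noun class class IV shet- → shetwomemomishe.
Apply vowel harmony: shetwomemomishe → shatwomemomusha.
Apply epenthesis: shatwomemomusha → shatewomemomusha.

shatewomemomusha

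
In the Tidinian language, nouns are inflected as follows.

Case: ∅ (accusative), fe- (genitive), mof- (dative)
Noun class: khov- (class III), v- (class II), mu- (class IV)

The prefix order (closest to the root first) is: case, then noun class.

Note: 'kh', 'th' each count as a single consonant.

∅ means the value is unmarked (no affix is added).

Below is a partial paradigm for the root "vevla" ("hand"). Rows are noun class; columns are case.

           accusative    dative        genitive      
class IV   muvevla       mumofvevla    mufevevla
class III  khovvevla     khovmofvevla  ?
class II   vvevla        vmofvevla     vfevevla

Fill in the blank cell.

Attach case genitive fe- → fevevla.
Attach noun class class III khov- → khovfevevla.

khovfevevla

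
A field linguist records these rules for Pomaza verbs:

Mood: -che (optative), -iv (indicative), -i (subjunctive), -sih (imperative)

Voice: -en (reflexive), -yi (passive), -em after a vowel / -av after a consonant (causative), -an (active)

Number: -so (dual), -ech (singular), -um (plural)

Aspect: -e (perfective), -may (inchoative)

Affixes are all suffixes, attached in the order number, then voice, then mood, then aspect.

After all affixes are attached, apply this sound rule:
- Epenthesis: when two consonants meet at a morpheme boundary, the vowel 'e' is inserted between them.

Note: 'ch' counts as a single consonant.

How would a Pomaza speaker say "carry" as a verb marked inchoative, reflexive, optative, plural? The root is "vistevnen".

Attach number plural -um → vistevnenum.
Attach voice reflexive -en → vistevnenumen.
Attach mood optative -che → vistevnenumenche.
Attach aspect inchoative -may → vistevnenumenchemay.
Apply epenthesis: vistevnenumenchemay → vistevnenumenechemay.

vistevnenumenechemay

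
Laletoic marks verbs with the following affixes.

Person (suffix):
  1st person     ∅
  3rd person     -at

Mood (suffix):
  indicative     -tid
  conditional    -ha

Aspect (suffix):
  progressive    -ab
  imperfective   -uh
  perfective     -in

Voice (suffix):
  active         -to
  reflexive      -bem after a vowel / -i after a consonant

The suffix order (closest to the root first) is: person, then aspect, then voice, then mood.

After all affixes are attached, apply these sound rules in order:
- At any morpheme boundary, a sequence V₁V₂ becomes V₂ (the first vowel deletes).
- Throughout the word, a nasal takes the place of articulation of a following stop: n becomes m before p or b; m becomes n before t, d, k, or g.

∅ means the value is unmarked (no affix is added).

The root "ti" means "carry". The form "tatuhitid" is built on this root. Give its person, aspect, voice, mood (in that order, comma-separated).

Segment: ti-at-uh-i-tid.
person: -at → 3rd person.
aspect: -uh → imperfective.
voice: -bem/i → reflexive.
mood: -tid → indicative.

3rd person, imperfective, reflexive, indicative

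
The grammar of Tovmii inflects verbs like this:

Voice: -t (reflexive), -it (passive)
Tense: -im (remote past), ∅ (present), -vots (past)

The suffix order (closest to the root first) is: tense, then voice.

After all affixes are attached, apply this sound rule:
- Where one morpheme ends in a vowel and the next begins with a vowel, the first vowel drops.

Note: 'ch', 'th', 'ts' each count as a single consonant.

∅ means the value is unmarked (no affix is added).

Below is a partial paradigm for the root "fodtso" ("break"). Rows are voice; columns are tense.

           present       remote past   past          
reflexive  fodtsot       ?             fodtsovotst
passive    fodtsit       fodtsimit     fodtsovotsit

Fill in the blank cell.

fodtsimt

Attach tense remote past -im → fodtsoim.
Attach voice reflexive -t → fodtsoimt.
Apply vowel deletion: fodtsoimt → fodtsimt.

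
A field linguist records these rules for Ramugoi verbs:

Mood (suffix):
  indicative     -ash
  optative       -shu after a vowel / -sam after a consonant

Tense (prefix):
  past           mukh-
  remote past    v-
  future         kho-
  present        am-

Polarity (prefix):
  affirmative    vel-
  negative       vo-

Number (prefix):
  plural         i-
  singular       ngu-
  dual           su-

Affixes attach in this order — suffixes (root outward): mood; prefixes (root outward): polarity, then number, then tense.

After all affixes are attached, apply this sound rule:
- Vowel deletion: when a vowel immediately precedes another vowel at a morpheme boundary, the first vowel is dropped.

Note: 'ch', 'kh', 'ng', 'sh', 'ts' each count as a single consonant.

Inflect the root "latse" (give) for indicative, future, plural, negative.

Attach polarity negative vo- → volatse.
Attach number plural i- → ivolatse.
Attach mood indicative -ash → ivolatseash.
Attach tense future kho- → khoivolatseash.
Apply vowel deletion: khoivolatseash → khivolatsash.

khivolatsash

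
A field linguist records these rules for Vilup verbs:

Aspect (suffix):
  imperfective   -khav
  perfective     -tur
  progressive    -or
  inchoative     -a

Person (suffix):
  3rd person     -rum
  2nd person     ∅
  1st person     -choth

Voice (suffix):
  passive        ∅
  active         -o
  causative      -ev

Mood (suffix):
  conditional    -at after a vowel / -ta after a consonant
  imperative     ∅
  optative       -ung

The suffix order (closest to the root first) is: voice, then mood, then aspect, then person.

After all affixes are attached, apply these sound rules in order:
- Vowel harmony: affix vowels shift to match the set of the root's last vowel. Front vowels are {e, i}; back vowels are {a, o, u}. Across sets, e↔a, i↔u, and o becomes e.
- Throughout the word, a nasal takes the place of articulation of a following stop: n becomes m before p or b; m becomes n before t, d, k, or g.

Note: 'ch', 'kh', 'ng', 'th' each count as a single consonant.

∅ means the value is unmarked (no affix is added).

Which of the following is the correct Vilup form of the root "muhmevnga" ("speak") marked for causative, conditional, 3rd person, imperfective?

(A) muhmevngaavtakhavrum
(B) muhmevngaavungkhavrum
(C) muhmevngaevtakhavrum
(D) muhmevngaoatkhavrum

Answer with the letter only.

Attach voice causative -ev → muhmevngaev.
Attach mood conditional -ta (after consonant 'v') → muhmevngaevta.
Attach aspect imperfective -khav → muhmevngaevtakhav.
Attach person 3rd person -rum → muhmevngaevtakhavrum.
Apply vowel harmony: muhmevngaevtakhavrum → muhmevngaavtakhavrum.
Nasal assimilation: no change.
So the correct form is muhmevngaavtakhavrum, option (A).
(C) muhmevngaevtakhavrum is wrong: it fails to apply the sound rule(s).
(B) muhmevngaavungkhavrum is wrong: it uses optative instead of conditional for mood.
(D) muhmevngaoatkhavrum is wrong: it uses active instead of causative for voice.

A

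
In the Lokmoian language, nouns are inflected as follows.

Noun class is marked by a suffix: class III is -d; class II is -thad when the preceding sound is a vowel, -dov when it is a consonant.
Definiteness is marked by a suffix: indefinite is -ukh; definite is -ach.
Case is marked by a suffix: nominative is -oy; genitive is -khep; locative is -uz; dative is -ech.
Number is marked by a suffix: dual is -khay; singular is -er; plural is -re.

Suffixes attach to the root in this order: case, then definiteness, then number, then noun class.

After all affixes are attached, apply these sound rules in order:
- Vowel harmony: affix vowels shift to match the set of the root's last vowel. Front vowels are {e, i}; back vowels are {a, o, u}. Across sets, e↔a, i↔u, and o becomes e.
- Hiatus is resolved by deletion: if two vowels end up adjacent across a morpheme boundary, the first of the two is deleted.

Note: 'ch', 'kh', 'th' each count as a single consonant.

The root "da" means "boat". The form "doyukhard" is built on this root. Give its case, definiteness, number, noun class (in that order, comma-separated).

nominative, indefinite, singular, class III

Segment: da-oy-ukh-er-d.
case: -oy → nominative.
definiteness: -ukh → indefinite.
number: -er → singular.
noun class: -d → class III.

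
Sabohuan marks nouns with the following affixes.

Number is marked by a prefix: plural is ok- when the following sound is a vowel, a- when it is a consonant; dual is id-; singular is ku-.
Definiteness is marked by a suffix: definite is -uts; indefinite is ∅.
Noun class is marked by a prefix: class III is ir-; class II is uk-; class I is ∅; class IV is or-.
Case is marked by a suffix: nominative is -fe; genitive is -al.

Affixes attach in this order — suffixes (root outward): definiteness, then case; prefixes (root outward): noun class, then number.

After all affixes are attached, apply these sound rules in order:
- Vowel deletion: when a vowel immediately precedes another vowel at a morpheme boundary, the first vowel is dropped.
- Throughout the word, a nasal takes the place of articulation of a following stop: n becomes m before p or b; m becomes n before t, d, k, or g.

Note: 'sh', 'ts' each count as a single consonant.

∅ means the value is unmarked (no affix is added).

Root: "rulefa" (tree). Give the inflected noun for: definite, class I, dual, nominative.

idrulefutsfe

noun class = class I: zero marking, form stays rulefa.
Attach definiteness definite -uts → rulefauts.
Attach number dual id- → idrulefauts.
Attach case nominative -fe → idrulefautsfe.
Apply vowel deletion: idrulefautsfe → idrulefutsfe.
Nasal assimilation: no change.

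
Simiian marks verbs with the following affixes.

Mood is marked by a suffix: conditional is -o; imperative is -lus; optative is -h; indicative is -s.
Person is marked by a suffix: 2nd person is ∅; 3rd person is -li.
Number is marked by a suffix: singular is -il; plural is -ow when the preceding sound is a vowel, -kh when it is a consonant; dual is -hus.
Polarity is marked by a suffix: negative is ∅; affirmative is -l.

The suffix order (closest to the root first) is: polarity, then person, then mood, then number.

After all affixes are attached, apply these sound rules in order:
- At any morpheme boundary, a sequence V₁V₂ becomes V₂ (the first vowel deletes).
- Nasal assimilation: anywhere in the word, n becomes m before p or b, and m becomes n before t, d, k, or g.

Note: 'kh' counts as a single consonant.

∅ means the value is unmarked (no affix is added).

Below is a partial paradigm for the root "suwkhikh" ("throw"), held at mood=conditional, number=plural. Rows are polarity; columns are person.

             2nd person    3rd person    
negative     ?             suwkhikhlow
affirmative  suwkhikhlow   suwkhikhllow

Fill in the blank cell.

suwkhikhow

polarity = negative: zero marking, form stays suwkhikh.
person = 2nd person: zero marking, form stays suwkhikh.
Attach mood conditional -o → suwkhikho.
Attach number plural -ow (after vowel 'o') → suwkhikhoow.
Apply vowel deletion: suwkhikhoow → suwkhikhow.
Nasal assimilation: no change.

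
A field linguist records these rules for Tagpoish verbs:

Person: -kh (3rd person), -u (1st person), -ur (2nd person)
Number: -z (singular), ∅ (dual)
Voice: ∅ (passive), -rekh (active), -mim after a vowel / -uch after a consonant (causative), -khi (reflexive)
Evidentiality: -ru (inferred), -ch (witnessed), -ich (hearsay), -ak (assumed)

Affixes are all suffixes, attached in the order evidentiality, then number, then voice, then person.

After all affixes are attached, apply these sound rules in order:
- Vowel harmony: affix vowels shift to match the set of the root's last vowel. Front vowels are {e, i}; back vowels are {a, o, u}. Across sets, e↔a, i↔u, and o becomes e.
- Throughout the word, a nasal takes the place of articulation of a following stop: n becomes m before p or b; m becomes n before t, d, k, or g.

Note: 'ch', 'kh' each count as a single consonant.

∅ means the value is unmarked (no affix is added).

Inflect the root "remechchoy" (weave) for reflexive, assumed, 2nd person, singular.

Attach evidentiality assumed -ak → remechchoyak.
Attach number singular -z → remechchoyakz.
Attach voice reflexive -khi → remechchoyakzkhi.
Attach person 2nd person -ur → remechchoyakzkhiur.
Apply vowel harmony: remechchoyakzkhiur → remechchoyakzkhuur.
Nasal assimilation: no change.

remechchoyakzkhuur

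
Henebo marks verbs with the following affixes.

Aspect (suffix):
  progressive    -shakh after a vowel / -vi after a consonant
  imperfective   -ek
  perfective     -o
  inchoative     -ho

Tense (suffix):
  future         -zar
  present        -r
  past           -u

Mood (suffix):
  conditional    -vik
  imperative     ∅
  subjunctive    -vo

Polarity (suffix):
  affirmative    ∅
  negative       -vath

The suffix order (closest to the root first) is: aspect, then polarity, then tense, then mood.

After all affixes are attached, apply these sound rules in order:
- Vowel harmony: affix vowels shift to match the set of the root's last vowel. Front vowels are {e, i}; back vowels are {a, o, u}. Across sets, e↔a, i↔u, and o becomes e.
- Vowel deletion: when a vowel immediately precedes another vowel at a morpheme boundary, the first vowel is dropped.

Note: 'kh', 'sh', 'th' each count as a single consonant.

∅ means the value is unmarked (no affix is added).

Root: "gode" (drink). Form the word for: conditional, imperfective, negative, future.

Attach aspect imperfective -ek → godeek.
Attach polarity negative -vath → godeekvath.
Attach tense future -zar → godeekvathzar.
Attach mood conditional -vik → godeekvathzarvik.
Apply vowel harmony: godeekvathzarvik → godeekvethzervik.
Apply vowel deletion: godeekvethzervik → godekvethzervik.

godekvethzervik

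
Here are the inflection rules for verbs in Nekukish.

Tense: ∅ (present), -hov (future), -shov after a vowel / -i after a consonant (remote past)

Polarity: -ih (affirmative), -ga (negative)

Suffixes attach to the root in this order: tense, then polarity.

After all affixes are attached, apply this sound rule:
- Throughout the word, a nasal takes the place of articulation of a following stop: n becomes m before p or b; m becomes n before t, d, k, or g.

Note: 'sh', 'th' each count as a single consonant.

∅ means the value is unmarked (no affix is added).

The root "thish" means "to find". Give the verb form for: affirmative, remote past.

thishiih

Attach tense remote past -i (after consonant 'sh') → thishi.
Attach polarity affirmative -ih → thishiih.
Nasal assimilation: no change.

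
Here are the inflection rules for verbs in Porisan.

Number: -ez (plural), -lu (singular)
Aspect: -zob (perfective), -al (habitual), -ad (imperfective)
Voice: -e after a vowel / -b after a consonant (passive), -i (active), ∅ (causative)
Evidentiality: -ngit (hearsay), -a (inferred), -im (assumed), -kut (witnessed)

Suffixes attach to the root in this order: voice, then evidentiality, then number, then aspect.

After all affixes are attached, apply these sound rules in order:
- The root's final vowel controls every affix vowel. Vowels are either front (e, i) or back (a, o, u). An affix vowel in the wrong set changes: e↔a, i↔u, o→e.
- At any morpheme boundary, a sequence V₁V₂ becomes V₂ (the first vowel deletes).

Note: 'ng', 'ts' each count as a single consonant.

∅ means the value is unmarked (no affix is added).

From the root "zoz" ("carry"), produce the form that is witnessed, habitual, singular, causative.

voice = causative: zero marking, form stays zoz.
Attach evidentiality witnessed -kut → zozkut.
Attach number singular -lu → zozkutlu.
Attach aspect habitual -al → zozkutlual.
Vowel harmony: no change.
Apply vowel deletion: zozkutlual → zozkutlal.

zozkutlal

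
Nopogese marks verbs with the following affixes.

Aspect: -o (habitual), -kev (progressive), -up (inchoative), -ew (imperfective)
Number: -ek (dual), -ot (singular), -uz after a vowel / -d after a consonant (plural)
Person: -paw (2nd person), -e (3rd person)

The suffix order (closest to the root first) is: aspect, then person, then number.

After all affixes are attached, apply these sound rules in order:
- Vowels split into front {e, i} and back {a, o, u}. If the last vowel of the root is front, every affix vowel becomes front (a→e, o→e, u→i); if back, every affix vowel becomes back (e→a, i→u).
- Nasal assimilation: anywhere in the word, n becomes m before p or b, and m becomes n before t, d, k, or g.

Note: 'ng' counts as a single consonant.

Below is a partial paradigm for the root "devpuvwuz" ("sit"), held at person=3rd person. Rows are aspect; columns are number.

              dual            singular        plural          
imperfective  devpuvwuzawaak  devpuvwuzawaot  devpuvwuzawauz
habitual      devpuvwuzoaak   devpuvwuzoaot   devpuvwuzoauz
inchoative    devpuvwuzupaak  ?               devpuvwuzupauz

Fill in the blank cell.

devpuvwuzupaot

Attach aspect inchoative -up → devpuvwuzup.
Attach person 3rd person -e → devpuvwuzupe.
Attach number singular -ot → devpuvwuzupeot.
Apply vowel harmony: devpuvwuzupeot → devpuvwuzupaot.
Nasal assimilation: no change.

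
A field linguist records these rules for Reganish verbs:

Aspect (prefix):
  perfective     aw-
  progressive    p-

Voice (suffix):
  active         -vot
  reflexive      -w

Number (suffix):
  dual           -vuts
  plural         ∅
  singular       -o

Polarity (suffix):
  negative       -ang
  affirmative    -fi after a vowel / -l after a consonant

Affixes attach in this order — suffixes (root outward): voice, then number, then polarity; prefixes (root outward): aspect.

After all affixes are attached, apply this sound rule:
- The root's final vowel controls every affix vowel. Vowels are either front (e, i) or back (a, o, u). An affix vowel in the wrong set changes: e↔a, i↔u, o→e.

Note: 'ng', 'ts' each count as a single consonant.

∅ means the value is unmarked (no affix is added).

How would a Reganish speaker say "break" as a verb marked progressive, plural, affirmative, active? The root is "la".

Attach voice active -vot → lavot.
Attach aspect progressive p- → plavot.
number = plural: zero marking, form stays plavot.
Attach polarity affirmative -l (after consonant 't') → plavotl.
Vowel harmony: no change.

plavotl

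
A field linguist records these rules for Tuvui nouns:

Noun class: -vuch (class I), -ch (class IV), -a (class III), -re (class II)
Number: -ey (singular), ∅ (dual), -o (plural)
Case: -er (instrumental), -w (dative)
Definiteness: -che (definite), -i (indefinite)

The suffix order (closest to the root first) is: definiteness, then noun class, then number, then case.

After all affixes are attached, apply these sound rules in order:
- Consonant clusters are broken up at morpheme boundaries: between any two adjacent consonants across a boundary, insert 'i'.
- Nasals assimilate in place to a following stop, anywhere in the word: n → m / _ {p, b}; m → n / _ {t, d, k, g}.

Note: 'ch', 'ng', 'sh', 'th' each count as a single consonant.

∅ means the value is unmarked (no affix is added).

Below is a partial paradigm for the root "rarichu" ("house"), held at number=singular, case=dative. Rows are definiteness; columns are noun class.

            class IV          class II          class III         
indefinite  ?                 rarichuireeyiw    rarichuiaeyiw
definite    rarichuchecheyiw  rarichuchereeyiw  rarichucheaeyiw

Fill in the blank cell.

Attach definiteness indefinite -i → rarichui.
Attach noun class class IV -ch → rarichuich.
Attach number singular -ey → rarichuichey.
Attach case dative -w → rarichuicheyw.
Apply epenthesis: rarichuicheyw → rarichuicheyiw.
Nasal assimilation: no change.

rarichuicheyiw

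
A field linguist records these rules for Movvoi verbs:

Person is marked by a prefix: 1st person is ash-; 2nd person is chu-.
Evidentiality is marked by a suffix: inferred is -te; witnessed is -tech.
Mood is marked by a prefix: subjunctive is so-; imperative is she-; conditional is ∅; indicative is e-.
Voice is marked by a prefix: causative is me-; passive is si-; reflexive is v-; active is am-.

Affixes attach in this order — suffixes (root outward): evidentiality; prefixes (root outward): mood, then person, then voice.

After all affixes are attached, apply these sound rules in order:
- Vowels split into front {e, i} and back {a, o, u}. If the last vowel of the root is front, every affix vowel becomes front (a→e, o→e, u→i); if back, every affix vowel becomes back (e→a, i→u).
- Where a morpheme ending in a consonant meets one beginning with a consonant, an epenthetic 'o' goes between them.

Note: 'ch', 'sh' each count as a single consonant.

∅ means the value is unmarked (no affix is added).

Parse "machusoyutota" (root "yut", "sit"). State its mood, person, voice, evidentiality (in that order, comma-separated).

Segment: me-chu-so-yut-te.
mood: so- → subjunctive.
person: chu- → 2nd person.
voice: me- → causative.
evidentiality: -te → inferred.

subjunctive, 2nd person, causative, inferred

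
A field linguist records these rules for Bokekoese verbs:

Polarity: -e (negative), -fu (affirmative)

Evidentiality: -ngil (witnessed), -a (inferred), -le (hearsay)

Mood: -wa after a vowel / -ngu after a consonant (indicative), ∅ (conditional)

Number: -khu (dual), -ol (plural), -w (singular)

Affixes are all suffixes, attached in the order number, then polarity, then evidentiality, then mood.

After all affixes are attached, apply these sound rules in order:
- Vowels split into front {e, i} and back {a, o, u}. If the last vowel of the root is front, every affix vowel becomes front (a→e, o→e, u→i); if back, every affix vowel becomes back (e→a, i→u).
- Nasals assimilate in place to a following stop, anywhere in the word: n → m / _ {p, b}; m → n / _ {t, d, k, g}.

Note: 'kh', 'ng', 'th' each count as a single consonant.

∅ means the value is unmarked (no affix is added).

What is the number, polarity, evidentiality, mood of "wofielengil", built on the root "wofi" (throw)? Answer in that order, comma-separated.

plural, negative, witnessed, conditional

Segment: wofi-ol-e-ngil.
number: -ol → plural.
polarity: -e → negative.
evidentiality: -ngil → witnessed.
mood: ∅ → conditional.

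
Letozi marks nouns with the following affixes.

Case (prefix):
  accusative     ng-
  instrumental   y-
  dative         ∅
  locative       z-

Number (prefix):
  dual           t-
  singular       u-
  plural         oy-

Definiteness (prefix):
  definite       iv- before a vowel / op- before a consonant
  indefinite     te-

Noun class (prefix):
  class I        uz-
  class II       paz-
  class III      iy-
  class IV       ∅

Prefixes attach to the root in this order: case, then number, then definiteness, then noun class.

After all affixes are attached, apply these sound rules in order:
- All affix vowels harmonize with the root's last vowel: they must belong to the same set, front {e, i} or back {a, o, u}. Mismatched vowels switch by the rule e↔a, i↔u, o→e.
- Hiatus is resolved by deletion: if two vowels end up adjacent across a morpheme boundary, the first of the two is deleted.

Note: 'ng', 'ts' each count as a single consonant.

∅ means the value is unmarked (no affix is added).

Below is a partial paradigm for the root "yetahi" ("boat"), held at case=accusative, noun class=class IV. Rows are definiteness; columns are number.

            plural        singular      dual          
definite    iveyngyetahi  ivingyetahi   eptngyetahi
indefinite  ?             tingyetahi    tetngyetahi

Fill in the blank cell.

teyngyetahi

Attach case accusative ng- → ngyetahi.
Attach number plural oy- → oyngyetahi.
Attach definiteness indefinite te- → teoyngyetahi.
noun class = class IV: zero marking, form stays teoyngyetahi.
Apply vowel harmony: teoyngyetahi → teeyngyetahi.
Apply vowel deletion: teeyngyetahi → teyngyetahi.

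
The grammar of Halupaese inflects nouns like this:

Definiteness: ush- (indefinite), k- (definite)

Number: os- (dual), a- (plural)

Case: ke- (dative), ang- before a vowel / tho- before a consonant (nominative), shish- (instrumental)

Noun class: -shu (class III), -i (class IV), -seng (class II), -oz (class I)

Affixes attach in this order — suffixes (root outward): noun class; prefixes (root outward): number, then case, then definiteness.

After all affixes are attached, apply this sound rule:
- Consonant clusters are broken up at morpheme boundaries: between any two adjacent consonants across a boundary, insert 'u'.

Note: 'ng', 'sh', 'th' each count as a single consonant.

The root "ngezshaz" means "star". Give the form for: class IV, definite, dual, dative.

Attach number dual os- → osngezshaz.
Attach case dative ke- → keosngezshaz.
Attach definiteness definite k- → kkeosngezshaz.
Attach noun class class IV -i → kkeosngezshazi.
Apply epenthesis: kkeosngezshazi → kukeosungezshazi.

kukeosungezshazi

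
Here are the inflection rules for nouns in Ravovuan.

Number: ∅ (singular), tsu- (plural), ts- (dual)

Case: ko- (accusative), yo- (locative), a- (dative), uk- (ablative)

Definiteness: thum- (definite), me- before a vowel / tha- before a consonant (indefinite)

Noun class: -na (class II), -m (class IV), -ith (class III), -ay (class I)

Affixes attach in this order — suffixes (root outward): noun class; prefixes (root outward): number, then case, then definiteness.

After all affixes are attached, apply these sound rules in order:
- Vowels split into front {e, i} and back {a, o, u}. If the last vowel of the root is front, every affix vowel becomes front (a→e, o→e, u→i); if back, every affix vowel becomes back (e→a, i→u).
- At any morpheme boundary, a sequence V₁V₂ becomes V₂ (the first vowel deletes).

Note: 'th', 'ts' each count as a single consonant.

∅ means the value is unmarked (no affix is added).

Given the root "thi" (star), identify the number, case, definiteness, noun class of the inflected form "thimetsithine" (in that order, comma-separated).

Segment: thum-a-tsu-thi-na.
number: tsu- → plural.
case: a- → dative.
definiteness: thum- → definite.
noun class: -na → class II.

plural, dative, definite, class II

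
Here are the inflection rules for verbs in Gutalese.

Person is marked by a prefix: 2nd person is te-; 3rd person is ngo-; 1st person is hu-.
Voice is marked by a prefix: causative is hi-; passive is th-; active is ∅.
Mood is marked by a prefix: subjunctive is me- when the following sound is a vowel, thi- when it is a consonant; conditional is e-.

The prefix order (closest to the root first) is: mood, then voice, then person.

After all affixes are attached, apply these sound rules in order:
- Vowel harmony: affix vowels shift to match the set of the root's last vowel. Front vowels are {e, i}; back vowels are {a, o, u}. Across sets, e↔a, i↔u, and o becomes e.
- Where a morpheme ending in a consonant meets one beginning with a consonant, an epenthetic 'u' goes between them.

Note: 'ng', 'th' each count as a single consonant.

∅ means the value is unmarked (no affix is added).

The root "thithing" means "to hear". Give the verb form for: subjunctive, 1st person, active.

hithithithing

Attach mood subjunctive thi- (before consonant 'th') → thithithing.
voice = active: zero marking, form stays thithithing.
Attach person 1st person hu- → huthithithing.
Apply vowel harmony: huthithithing → hithithithing.
Epenthesis: no change.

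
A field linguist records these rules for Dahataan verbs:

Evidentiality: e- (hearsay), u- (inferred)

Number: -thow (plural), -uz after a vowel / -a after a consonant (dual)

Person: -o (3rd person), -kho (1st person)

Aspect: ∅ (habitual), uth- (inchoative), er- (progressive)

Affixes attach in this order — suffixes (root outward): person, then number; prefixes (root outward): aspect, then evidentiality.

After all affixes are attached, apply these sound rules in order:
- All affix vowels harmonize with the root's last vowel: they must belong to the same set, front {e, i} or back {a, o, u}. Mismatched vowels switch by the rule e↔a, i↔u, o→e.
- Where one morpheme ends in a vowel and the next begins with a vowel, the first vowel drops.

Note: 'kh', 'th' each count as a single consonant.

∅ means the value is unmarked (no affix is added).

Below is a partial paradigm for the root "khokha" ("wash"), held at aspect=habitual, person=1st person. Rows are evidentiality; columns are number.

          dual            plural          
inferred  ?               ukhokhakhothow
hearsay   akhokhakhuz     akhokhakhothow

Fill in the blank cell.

ukhokhakhuz

aspect = habitual: zero marking, form stays khokha.
Attach evidentiality inferred u- → ukhokha.
Attach person 1st person -kho → ukhokhakho.
Attach number dual -uz (after vowel 'o') → ukhokhakhouz.
Vowel harmony: no change.
Apply vowel deletion: ukhokhakhouz → ukhokhakhuz.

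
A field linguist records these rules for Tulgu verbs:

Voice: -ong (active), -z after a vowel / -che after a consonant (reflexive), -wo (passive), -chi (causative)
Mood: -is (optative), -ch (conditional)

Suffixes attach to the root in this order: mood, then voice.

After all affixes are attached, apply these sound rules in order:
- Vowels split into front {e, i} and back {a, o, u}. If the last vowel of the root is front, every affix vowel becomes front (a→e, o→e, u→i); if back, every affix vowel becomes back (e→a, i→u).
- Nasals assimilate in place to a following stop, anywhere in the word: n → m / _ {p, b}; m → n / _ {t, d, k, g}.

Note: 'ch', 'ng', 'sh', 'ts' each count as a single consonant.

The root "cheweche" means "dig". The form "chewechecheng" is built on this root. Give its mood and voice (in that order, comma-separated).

Segment: cheweche-ch-ong.
mood: -ch → conditional.
voice: -ong → active.

conditional, active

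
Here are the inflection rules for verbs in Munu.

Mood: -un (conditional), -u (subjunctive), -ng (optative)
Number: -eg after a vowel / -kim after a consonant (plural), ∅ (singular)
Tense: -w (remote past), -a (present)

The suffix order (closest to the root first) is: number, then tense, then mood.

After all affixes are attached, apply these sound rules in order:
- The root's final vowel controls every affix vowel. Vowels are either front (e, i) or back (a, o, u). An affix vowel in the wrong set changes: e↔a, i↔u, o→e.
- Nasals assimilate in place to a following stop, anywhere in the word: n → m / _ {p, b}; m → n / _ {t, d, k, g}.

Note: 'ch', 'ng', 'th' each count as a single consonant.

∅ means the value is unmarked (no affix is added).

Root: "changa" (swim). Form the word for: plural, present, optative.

Attach number plural -eg (after vowel 'a') → changaeg.
Attach tense present -a → changaega.
Attach mood optative -ng → changaegang.
Apply vowel harmony: changaegang → changaagang.
Nasal assimilation: no change.

changaagang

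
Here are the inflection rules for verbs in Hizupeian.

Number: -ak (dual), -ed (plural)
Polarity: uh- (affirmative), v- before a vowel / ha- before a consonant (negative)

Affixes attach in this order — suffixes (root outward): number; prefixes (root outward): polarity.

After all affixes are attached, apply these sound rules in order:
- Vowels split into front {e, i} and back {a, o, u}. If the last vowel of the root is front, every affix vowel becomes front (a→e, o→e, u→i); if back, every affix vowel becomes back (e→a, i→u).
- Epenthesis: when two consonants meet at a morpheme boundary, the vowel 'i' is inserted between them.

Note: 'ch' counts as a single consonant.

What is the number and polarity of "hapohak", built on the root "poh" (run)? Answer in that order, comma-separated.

Segment: ha-poh-ak.
number: -ak → dual.
polarity: v/ha- → negative.

dual, negative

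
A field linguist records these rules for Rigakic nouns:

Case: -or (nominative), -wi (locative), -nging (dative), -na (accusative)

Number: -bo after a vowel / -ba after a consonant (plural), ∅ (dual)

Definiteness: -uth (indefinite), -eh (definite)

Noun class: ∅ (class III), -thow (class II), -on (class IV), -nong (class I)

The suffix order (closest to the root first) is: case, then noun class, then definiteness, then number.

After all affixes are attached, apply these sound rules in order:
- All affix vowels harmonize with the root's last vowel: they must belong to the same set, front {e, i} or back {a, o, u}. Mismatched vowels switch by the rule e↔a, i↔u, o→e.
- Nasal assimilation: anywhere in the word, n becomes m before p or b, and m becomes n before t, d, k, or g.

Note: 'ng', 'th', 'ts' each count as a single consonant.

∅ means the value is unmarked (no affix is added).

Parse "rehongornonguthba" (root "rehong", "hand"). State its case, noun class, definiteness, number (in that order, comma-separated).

Segment: rehong-or-nong-uth-ba.
case: -or → nominative.
noun class: -nong → class I.
definiteness: -uth → indefinite.
number: -bo/ba → plural.

nominative, class I, indefinite, plural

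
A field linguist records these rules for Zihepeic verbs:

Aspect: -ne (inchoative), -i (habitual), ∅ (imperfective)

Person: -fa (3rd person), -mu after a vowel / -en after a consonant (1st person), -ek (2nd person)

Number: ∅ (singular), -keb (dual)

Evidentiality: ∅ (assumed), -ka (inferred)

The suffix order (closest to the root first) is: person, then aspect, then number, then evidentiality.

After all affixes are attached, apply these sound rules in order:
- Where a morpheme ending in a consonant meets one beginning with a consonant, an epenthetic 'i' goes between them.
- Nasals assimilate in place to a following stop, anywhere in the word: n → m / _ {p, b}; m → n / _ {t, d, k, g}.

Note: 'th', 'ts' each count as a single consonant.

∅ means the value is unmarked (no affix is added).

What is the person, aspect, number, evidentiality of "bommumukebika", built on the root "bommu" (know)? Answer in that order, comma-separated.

Segment: bommu-mu-keb-ka.
person: -mu/en → 1st person.
aspect: ∅ → imperfective.
number: -keb → dual.
evidentiality: -ka → inferred.

1st person, imperfective, dual, inferred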